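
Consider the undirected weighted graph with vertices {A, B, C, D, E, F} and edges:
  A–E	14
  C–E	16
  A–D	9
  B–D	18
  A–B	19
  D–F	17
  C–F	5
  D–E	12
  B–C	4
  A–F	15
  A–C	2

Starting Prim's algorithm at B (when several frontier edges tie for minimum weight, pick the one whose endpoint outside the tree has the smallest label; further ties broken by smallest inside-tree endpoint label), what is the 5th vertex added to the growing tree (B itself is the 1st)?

Prim's algorithm from B:
Step 1: frontier [B–C 4, B–D 18, A–B 19] → take B–C (4); add C.
Step 2: frontier [B–D 18, A–B 19, A–C 2, C–F 5, C–E 16] → take A–C (2); add A.
Step 3: frontier [A–D 9, A–E 14, A–F 15, B–D 18, C–F 5, C–E 16] → take C–F (5); add F.
Step 4: frontier [A–D 9, A–E 14, B–D 18, C–E 16, D–F 17] → take A–D (9); add D.
Step 5: frontier [A–E 14, C–E 16, D–E 12] → take D–E (12); add E.
Vertex order: B, C, A, F, D, E. The 5th vertex is D.

D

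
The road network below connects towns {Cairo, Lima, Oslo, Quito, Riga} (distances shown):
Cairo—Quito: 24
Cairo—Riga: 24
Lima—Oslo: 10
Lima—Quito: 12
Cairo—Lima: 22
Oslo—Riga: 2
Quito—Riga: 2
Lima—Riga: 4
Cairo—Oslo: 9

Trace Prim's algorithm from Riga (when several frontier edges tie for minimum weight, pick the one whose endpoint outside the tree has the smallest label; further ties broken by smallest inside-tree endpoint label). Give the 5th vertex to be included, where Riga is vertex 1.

Prim, starting at Riga.
Step 1: cheapest edge leaving the tree is Oslo—Riga (2); add Oslo.
Step 2: cheapest edge leaving the tree is Quito—Riga (2); add Quito.
Step 3: cheapest edge leaving the tree is Lima—Riga (4); add Lima.
Step 4: cheapest edge leaving the tree is Cairo—Oslo (9); add Cairo.
Vertex order: Riga, Oslo, Quito, Lima, Cairo. The 5th vertex is Cairo.

Cairo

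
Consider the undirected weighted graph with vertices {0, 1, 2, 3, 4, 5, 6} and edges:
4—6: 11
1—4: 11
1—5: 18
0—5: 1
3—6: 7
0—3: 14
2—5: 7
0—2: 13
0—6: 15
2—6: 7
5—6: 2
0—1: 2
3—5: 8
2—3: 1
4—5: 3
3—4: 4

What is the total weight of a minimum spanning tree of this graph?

13

Grow the tree from 2 using Prim:
Step 1: cheapest edge leaving the tree is 2—3 (1); add 3.
Step 2: cheapest edge leaving the tree is 3—4 (4); add 4.
Step 3: cheapest edge leaving the tree is 4—5 (3); add 5.
Step 4: cheapest edge leaving the tree is 0—5 (1); add 0.
Step 5: cheapest edge leaving the tree is 0—1 (2); add 1.
Step 6: cheapest edge leaving the tree is 5—6 (2); add 6.
MST edges: 2—3, 3—4, 4—5, 0—5, 0—1, 5—6; total weight 1+4+3+1+2+2 = 13.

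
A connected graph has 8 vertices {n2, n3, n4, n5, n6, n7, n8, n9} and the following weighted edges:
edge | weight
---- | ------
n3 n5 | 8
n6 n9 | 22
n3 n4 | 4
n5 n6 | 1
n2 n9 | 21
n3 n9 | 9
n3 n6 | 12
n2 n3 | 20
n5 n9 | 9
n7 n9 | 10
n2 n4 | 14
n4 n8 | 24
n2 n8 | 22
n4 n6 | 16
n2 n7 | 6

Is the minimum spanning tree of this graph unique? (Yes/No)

Sort edges by weight, then run Kruskal:
n5 n6 (1): add — endpoints in different components.
n3 n4 (4): add — endpoints in different components.
n2 n7 (6): add — endpoints in different components.
n3 n5 (8): add — endpoints in different components.
n3 n9 (9): add — endpoints in different components.
n5 n9 (9): skip — n9 and n5 already connected.
n7 n9 (10): add — endpoints in different components.
n3 n6 (12): skip — n3 and n6 already connected.
n2 n4 (14): skip — n2 and n4 already connected.
n4 n6 (16): skip — n4 and n6 already connected.
n2 n3 (20): skip — n3 and n2 already connected.
n2 n9 (21): skip — n2 and n9 already connected.
n2 n8 (22): add — endpoints in different components.
Non-tree edge n5 n9 has weight 9, equal to the heaviest edge on its tree cycle — swapping gives another MST of the same weight. Not unique.

No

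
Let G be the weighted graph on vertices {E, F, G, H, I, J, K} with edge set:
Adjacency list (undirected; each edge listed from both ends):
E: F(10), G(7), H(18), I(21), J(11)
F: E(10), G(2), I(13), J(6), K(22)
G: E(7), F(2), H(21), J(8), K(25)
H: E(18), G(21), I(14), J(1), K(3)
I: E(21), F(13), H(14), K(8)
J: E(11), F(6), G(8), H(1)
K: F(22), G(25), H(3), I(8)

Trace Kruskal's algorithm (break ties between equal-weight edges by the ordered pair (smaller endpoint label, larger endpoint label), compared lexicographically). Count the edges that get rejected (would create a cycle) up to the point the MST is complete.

1

Sort edges by weight, then run Kruskal:
H-J (1): add. Components now {E} {F} {G} {H,J} {I} {K}
F-G (2): add. Components now {E} {F,G} {H,J} {I} {K}
H-K (3): add. Components now {E} {F,G} {H,J,K} {I}
F-J (6): add. Components now {E} {F,G,H,J,K} {I}
E-G (7): add. Components now {E,F,G,H,J,K} {I}
G-J (8): skip — G and J already connected.
I-K (8): add. Components now {E,F,G,H,I,J,K}
Edges rejected before the tree was complete: 1.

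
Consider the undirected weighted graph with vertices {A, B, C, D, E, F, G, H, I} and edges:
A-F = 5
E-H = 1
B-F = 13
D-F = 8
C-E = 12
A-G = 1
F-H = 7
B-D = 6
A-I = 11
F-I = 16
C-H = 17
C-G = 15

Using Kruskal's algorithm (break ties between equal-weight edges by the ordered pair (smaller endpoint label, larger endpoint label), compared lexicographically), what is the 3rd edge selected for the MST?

A-F

Kruskal's algorithm — process edges by increasing weight (ties by edge label):
A-G (1): add — endpoints in different components.
E-H (1): add — endpoints in different components.
A-F (5): add — endpoints in different components.
B-D (6): add — endpoints in different components.
F-H (7): add — endpoints in different components.
D-F (8): add — endpoints in different components.
A-I (11): add — endpoints in different components.
C-E (12): add — endpoints in different components.
The 3rd edge added is A-F.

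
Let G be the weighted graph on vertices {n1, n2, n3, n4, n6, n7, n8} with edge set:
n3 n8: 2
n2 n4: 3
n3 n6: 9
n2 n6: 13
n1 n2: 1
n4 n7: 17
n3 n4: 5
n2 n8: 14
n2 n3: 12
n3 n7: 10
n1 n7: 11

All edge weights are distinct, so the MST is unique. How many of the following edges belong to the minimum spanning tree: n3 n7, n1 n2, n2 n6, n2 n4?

3

Kruskal: consider edges lightest-first.
n1 n2 (1): add — endpoints in different components.
n3 n8 (2): add — endpoints in different components.
n2 n4 (3): add — endpoints in different components.
n3 n4 (5): add — endpoints in different components.
n3 n6 (9): add — endpoints in different components.
n3 n7 (10): add — endpoints in different components.
MST edge set: {n1 n2, n3 n8, n2 n4, n3 n4, n3 n6, n3 n7}.
Of the listed edges, {n3 n7, n1 n2, n2 n4} are in the MST → 3.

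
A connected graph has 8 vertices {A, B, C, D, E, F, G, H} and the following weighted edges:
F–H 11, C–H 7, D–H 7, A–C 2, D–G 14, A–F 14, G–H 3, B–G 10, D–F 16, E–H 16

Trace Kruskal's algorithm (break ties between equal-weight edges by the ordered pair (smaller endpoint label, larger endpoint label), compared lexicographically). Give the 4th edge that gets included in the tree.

D-H

Kruskal's algorithm — process edges by increasing weight (ties by edge label):
A–C (2): add — endpoints in different components.
G–H (3): add — endpoints in different components.
C–H (7): add — endpoints in different components.
D–H (7): add — endpoints in different components.
B–G (10): add — endpoints in different components.
F–H (11): add — endpoints in different components.
A–F (14): skip — A and F already connected.
D–G (14): skip — D and G already connected.
D–F (16): skip — D and F already connected.
E–H (16): add — endpoints in different components.
The 4th edge added is D–H.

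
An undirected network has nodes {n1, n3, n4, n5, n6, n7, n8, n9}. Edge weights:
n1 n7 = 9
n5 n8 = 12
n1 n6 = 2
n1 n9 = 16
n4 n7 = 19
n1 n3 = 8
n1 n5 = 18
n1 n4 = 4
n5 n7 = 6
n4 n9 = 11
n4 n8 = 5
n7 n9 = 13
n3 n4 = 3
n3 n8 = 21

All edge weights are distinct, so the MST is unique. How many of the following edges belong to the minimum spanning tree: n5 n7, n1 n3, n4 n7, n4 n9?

2

Sort edges by weight, then run Kruskal:
n1 n6 (2): add — endpoints in different components.
n3 n4 (3): add — endpoints in different components.
n1 n4 (4): add — endpoints in different components.
n4 n8 (5): add — endpoints in different components.
n5 n7 (6): add — endpoints in different components.
n1 n3 (8): skip — n3 and n1 already connected.
n1 n7 (9): add — endpoints in different components.
n4 n9 (11): add — endpoints in different components.
MST edge set: {n1 n6, n3 n4, n1 n4, n4 n8, n5 n7, n1 n7, n4 n9}.
Of the listed edges, {n5 n7, n4 n9} are in the MST → 2.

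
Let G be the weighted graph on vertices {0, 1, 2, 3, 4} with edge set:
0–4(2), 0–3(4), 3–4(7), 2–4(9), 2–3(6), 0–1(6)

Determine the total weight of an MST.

Prim, starting at 2.
Step 1: frontier [2–3 6, 2–4 9] → take 2–3 (6); add 3.
Step 2: frontier [2–4 9, 0–3 4, 3–4 7] → take 0–3 (4); add 0.
Step 3: frontier [0–4 2, 0–1 6, 2–4 9, 3–4 7] → take 0–4 (2); add 4.
Step 4: frontier [0–1 6] → take 0–1 (6); add 1.
MST edges: 2–3, 0–3, 0–4, 0–1; total weight 6+4+2+6 = 18.

18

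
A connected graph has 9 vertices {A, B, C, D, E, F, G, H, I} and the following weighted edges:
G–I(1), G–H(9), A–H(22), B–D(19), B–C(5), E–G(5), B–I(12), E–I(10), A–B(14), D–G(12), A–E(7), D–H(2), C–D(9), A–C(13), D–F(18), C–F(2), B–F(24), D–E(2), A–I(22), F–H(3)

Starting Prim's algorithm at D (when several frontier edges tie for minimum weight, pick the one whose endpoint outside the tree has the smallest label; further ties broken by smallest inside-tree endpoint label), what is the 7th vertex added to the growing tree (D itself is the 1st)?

G

Prim's algorithm from D:
Step 1: cheapest edge leaving the tree is D–E (2); add E.
Step 2: cheapest edge leaving the tree is D–H (2); add H.
Step 3: cheapest edge leaving the tree is F–H (3); add F.
Step 4: cheapest edge leaving the tree is C–F (2); add C.
Step 5: cheapest edge leaving the tree is B–C (5); add B.
Step 6: cheapest edge leaving the tree is E–G (5); add G.
Step 7: cheapest edge leaving the tree is G–I (1); add I.
Step 8: cheapest edge leaving the tree is A–E (7); add A.
Vertex order: D, E, H, F, C, B, G, I, A. The 7th vertex is G.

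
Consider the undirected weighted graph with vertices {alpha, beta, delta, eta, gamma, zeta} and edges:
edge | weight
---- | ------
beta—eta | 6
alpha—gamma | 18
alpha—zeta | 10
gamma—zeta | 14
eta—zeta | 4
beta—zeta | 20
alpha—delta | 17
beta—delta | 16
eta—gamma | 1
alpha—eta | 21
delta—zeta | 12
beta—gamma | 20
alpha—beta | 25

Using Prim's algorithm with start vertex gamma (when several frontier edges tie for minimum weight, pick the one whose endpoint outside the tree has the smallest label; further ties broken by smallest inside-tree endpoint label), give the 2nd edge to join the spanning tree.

eta-zeta

Prim's algorithm from gamma:
Step 1: cheapest edge leaving the tree is eta—gamma (1); add eta.
Step 2: cheapest edge leaving the tree is eta—zeta (4); add zeta.
Step 3: cheapest edge leaving the tree is beta—eta (6); add beta.
Step 4: cheapest edge leaving the tree is alpha—zeta (10); add alpha.
Step 5: cheapest edge leaving the tree is delta—zeta (12); add delta.
The 2nd edge added is eta—zeta.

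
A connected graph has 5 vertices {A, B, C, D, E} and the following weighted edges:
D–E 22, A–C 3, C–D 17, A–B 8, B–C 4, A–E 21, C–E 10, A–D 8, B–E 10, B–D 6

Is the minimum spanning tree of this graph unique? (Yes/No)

Kruskal's algorithm — process edges by increasing weight (ties by edge label):
A–C (3): add — endpoints in different components.
B–C (4): add — endpoints in different components.
B–D (6): add — endpoints in different components.
A–B (8): skip — A and B already connected.
A–D (8): skip — A and D already connected.
B–E (10): add — endpoints in different components.
Non-tree edge C–E has weight 10, equal to the heaviest edge on its tree cycle — swapping gives another MST of the same weight. Not unique.

No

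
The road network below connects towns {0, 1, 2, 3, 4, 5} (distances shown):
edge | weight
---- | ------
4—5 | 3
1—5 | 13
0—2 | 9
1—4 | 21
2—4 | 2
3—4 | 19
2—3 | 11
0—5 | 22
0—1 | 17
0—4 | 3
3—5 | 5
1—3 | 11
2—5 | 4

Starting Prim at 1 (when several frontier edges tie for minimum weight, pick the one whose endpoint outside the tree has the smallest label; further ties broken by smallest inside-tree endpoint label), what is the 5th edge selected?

Prim's algorithm from 1:
Step 1: cheapest edge leaving the tree is 1—3 (11); add 3.
Step 2: cheapest edge leaving the tree is 3—5 (5); add 5.
Step 3: cheapest edge leaving the tree is 4—5 (3); add 4.
Step 4: cheapest edge leaving the tree is 2—4 (2); add 2.
Step 5: cheapest edge leaving the tree is 0—4 (3); add 0.
The 5th edge added is 0—4.

0-4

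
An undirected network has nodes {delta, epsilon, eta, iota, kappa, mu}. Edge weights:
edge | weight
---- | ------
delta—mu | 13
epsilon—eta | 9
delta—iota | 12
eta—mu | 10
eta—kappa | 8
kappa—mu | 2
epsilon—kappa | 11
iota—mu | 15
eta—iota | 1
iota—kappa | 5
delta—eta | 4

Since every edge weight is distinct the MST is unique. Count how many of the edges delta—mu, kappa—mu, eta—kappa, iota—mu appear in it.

1

Kruskal's algorithm — process edges by increasing weight (ties by edge label):
eta—iota (1): add. Components now {eta,iota} {kappa} {epsilon} {mu} {delta}
kappa—mu (2): add. Components now {eta,iota} {kappa,mu} {epsilon} {delta}
delta—eta (4): add. Components now {delta,eta,iota} {kappa,mu} {epsilon}
iota—kappa (5): add. Components now {delta,eta,iota,kappa,mu} {epsilon}
eta—kappa (8): skip — eta and kappa already connected.
epsilon—eta (9): add. Components now {delta,epsilon,eta,iota,kappa,mu}
MST edge set: {eta—iota, kappa—mu, delta—eta, iota—kappa, epsilon—eta}.
Of the listed edges, {kappa—mu} are in the MST → 1.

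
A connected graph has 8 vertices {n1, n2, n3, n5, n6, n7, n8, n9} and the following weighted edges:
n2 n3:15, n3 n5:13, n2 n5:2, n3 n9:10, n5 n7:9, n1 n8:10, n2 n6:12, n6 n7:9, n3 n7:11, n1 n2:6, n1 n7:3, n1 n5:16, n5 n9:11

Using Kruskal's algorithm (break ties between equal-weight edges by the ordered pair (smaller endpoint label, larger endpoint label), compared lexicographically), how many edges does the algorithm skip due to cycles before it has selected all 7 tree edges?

Kruskal's algorithm — process edges by increasing weight (ties by edge label):
n2 n5 (2): add — endpoints in different components.
n1 n7 (3): add — endpoints in different components.
n1 n2 (6): add — endpoints in different components.
n5 n7 (9): skip — n7 and n5 already connected.
n6 n7 (9): add — endpoints in different components.
n1 n8 (10): add — endpoints in different components.
n3 n9 (10): add — endpoints in different components.
n3 n7 (11): add — endpoints in different components.
Edges rejected before the tree was complete: 1.

1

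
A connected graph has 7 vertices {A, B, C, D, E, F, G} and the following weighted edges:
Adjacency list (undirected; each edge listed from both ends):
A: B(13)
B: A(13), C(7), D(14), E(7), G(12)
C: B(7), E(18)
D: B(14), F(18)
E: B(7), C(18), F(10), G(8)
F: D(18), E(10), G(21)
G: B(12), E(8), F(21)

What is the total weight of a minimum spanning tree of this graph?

59

Grow the tree from A using Prim:
Step 1: frontier [A-B 13] → take A-B (13); add B.
Step 2: frontier [B-C 7, B-E 7, B-G 12, B-D 14] → take B-C (7); add C.
Step 3: frontier [B-E 7, B-G 12, B-D 14, C-E 18] → take B-E (7); add E.
Step 4: frontier [B-G 12, B-D 14, E-G 8, E-F 10] → take E-G (8); add G.
Step 5: frontier [B-D 14, E-F 10, F-G 21] → take E-F (10); add F.
Step 6: frontier [B-D 14, D-F 18] → take B-D (14); add D.
MST edges: A-B, B-C, B-E, E-G, E-F, B-D; total weight 13+7+7+8+10+14 = 59.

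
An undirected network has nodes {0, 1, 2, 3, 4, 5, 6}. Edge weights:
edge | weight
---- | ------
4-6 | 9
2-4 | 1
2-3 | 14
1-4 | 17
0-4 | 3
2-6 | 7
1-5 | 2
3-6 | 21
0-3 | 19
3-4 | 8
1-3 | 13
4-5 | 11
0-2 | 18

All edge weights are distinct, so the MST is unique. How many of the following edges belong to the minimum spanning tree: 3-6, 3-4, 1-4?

1

Sort edges by weight, then run Kruskal:
2-4 (1): add. Components now {0} {1} {2,4} {3} {5} {6}
1-5 (2): add. Components now {0} {1,5} {2,4} {3} {6}
0-4 (3): add. Components now {0,2,4} {1,5} {3} {6}
2-6 (7): add. Components now {0,2,4,6} {1,5} {3}
3-4 (8): add. Components now {0,2,3,4,6} {1,5}
4-6 (9): skip — 4 and 6 already connected.
4-5 (11): add. Components now {0,1,2,3,4,5,6}
MST edge set: {2-4, 1-5, 0-4, 2-6, 3-4, 4-5}.
Of the listed edges, {3-4} are in the MST → 1.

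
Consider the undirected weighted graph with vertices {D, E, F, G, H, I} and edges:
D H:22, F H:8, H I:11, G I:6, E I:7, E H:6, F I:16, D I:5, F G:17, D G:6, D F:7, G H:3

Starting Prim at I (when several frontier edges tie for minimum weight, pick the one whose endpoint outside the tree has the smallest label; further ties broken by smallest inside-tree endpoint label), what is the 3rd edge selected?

G-H

Prim's algorithm from I:
Step 1: cheapest edge leaving the tree is D I (5); add D.
Step 2: cheapest edge leaving the tree is D G (6); add G.
Step 3: cheapest edge leaving the tree is G H (3); add H.
Step 4: cheapest edge leaving the tree is E H (6); add E.
Step 5: cheapest edge leaving the tree is D F (7); add F.
The 3rd edge added is G H.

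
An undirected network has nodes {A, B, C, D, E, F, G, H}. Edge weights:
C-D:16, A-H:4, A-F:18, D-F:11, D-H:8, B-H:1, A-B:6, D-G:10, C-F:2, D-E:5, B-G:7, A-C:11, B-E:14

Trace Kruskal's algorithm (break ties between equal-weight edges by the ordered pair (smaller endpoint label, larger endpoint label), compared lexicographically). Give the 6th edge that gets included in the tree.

Kruskal: consider edges lightest-first.
B-H (1): add — endpoints in different components.
C-F (2): add — endpoints in different components.
A-H (4): add — endpoints in different components.
D-E (5): add — endpoints in different components.
A-B (6): skip — A and B already connected.
B-G (7): add — endpoints in different components.
D-H (8): add — endpoints in different components.
D-G (10): skip — D and G already connected.
A-C (11): add — endpoints in different components.
The 6th edge added is D-H.

D-H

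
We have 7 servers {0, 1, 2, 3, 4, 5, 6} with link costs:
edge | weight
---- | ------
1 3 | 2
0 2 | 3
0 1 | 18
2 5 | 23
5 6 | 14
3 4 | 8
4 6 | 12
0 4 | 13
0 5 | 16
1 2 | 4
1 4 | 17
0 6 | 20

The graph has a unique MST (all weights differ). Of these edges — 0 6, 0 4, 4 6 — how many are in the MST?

Kruskal's algorithm — process edges by increasing weight (ties by edge label):
1 3 (2): add — endpoints in different components.
0 2 (3): add — endpoints in different components.
1 2 (4): add — endpoints in different components.
3 4 (8): add — endpoints in different components.
4 6 (12): add — endpoints in different components.
0 4 (13): skip — 0 and 4 already connected.
5 6 (14): add — endpoints in different components.
MST edge set: {1 3, 0 2, 1 2, 3 4, 4 6, 5 6}.
Of the listed edges, {4 6} are in the MST → 1.

1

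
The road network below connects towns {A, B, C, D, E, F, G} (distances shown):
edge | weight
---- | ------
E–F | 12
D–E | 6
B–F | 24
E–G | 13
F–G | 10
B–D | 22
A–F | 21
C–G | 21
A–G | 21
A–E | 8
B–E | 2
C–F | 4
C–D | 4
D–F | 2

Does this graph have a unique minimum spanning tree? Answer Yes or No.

No

Sort edges by weight, then run Kruskal:
B–E (2): add. Components now {A} {B,E} {C} {D} {F} {G}
D–F (2): add. Components now {A} {B,E} {C} {D,F} {G}
C–D (4): add. Components now {A} {B,E} {C,D,F} {G}
C–F (4): skip — C and F already connected.
D–E (6): add. Components now {A} {B,C,D,E,F} {G}
A–E (8): add. Components now {A,B,C,D,E,F} {G}
F–G (10): add. Components now {A,B,C,D,E,F,G}
Non-tree edge C–F has weight 4, equal to the heaviest edge on its tree cycle — swapping gives another MST of the same weight. Not unique.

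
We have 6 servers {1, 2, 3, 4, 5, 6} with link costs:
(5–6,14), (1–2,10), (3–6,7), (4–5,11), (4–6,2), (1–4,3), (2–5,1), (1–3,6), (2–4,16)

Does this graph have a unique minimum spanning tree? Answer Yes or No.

Kruskal's algorithm — process edges by increasing weight (ties by edge label):
2–5 (1): add — endpoints in different components.
4–6 (2): add — endpoints in different components.
1–4 (3): add — endpoints in different components.
1–3 (6): add — endpoints in different components.
3–6 (7): skip — 3 and 6 already connected.
1–2 (10): add — endpoints in different components.
Every non-tree edge has weight strictly greater than the heaviest edge on the tree path between its endpoints, so the MST is unique.

Yes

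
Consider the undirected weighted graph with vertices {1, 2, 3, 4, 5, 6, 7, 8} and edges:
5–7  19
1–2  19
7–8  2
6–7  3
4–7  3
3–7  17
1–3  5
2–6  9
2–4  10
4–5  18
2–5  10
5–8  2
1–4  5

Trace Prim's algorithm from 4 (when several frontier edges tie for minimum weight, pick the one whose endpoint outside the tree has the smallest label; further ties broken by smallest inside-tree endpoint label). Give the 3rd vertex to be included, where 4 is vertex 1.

Grow the tree from 4 using Prim:
Step 1: cheapest edge leaving the tree is 4–7 (3); add 7.
Step 2: cheapest edge leaving the tree is 7–8 (2); add 8.
Step 3: cheapest edge leaving the tree is 5–8 (2); add 5.
Step 4: cheapest edge leaving the tree is 6–7 (3); add 6.
Step 5: cheapest edge leaving the tree is 1–4 (5); add 1.
Step 6: cheapest edge leaving the tree is 1–3 (5); add 3.
Step 7: cheapest edge leaving the tree is 2–6 (9); add 2.
Vertex order: 4, 7, 8, 5, 6, 1, 3, 2. The 3rd vertex is 8.

8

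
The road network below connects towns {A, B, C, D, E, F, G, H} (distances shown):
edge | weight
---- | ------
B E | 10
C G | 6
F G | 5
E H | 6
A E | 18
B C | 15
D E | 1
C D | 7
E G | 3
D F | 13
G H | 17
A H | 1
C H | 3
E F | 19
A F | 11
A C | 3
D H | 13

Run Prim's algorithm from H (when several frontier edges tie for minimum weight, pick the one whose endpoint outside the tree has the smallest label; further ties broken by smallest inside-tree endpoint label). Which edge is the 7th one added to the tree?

Prim's algorithm from H:
Step 1: cheapest edge leaving the tree is A H (1); add A.
Step 2: cheapest edge leaving the tree is A C (3); add C.
Step 3: cheapest edge leaving the tree is E H (6); add E.
Step 4: cheapest edge leaving the tree is D E (1); add D.
Step 5: cheapest edge leaving the tree is E G (3); add G.
Step 6: cheapest edge leaving the tree is F G (5); add F.
Step 7: cheapest edge leaving the tree is B E (10); add B.
The 7th edge added is B E.

B-E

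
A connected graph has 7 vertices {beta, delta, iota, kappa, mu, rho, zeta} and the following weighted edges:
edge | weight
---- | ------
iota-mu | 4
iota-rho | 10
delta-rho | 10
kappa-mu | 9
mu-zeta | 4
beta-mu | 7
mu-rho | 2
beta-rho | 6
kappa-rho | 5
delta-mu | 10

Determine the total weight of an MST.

Grow the tree from mu using Prim:
Step 1: frontier [mu-rho 2, iota-mu 4, mu-zeta 4, beta-mu 7, kappa-mu 9, delta-mu 10] → take mu-rho (2); add rho.
Step 2: frontier [iota-mu 4, mu-zeta 4, beta-mu 7, kappa-mu 9, delta-mu 10, kappa-rho 5, beta-rho 6, delta-rho 10, iota-rho 10] → take iota-mu (4); add iota.
Step 3: frontier [mu-zeta 4, beta-mu 7, kappa-mu 9, delta-mu 10, kappa-rho 5, beta-rho 6, delta-rho 10] → take mu-zeta (4); add zeta.
Step 4: frontier [beta-mu 7, kappa-mu 9, delta-mu 10, kappa-rho 5, beta-rho 6, delta-rho 10] → take kappa-rho (5); add kappa.
Step 5: frontier [beta-mu 7, delta-mu 10, beta-rho 6, delta-rho 10] → take beta-rho (6); add beta.
Step 6: frontier [delta-mu 10, delta-rho 10] → take delta-mu (10); add delta.
MST edges: mu-rho, iota-mu, mu-zeta, kappa-rho, beta-rho, delta-mu; total weight 2+4+4+5+6+10 = 31.

31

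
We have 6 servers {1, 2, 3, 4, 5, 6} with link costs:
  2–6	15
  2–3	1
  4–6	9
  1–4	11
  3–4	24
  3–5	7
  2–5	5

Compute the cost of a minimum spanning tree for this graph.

Kruskal's algorithm — process edges by increasing weight (ties by edge label):
2–3 (1): add — endpoints in different components.
2–5 (5): add — endpoints in different components.
3–5 (7): skip — 3 and 5 already connected.
4–6 (9): add — endpoints in different components.
1–4 (11): add — endpoints in different components.
2–6 (15): add — endpoints in different components.
MST edges: 2–3, 2–5, 4–6, 1–4, 2–6; total weight 1+5+9+11+15 = 41.

41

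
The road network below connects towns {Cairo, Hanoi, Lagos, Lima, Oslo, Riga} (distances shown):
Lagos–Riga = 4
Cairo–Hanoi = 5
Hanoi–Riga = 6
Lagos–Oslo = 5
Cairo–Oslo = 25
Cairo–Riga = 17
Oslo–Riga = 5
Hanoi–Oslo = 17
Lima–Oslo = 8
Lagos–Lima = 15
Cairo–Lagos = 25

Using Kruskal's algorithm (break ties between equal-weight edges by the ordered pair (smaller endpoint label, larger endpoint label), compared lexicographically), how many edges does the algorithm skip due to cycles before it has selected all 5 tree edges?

1

Kruskal: consider edges lightest-first.
Lagos–Riga (4): add. Components now {Oslo} {Lima} {Hanoi} {Lagos,Riga} {Cairo}
Cairo–Hanoi (5): add. Components now {Oslo} {Lima} {Cairo,Hanoi} {Lagos,Riga}
Lagos–Oslo (5): add. Components now {Lagos,Oslo,Riga} {Lima} {Cairo,Hanoi}
Oslo–Riga (5): skip — Oslo and Riga already connected.
Hanoi–Riga (6): add. Components now {Cairo,Hanoi,Lagos,Oslo,Riga} {Lima}
Lima–Oslo (8): add. Components now {Cairo,Hanoi,Lagos,Lima,Oslo,Riga}
Edges rejected before the tree was complete: 1.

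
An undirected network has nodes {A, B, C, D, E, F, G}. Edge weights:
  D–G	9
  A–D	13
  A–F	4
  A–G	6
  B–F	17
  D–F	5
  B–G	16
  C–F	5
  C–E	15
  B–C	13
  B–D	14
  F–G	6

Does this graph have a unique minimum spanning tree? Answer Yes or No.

No

Kruskal's algorithm — process edges by increasing weight (ties by edge label):
A–F (4): add — endpoints in different components.
C–F (5): add — endpoints in different components.
D–F (5): add — endpoints in different components.
A–G (6): add — endpoints in different components.
F–G (6): skip — F and G already connected.
D–G (9): skip — D and G already connected.
A–D (13): skip — A and D already connected.
B–C (13): add — endpoints in different components.
B–D (14): skip — B and D already connected.
C–E (15): add — endpoints in different components.
Non-tree edge F–G has weight 6, equal to the heaviest edge on its tree cycle — swapping gives another MST of the same weight. Not unique.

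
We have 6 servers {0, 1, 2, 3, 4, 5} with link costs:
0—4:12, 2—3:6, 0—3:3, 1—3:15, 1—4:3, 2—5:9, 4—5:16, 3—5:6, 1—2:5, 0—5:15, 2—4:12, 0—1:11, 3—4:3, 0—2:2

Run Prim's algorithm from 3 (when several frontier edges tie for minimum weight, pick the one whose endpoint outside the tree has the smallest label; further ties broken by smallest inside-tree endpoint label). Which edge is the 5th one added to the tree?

Prim, starting at 3.
Step 1: cheapest edge leaving the tree is 0—3 (3); add 0.
Step 2: cheapest edge leaving the tree is 0—2 (2); add 2.
Step 3: cheapest edge leaving the tree is 3—4 (3); add 4.
Step 4: cheapest edge leaving the tree is 1—4 (3); add 1.
Step 5: cheapest edge leaving the tree is 3—5 (6); add 5.
The 5th edge added is 3—5.

3-5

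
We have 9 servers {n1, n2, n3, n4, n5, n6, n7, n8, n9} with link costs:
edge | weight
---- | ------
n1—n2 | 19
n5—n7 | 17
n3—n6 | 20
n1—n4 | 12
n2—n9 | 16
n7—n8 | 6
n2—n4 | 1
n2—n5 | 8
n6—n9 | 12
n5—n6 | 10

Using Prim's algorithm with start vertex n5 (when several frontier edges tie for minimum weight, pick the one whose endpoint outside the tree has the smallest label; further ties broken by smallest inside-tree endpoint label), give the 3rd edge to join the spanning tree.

n5-n6

Prim's algorithm from n5:
Step 1: frontier [n2—n5 8, n5—n6 10, n5—n7 17] → take n2—n5 (8); add n2.
Step 2: frontier [n2—n4 1, n2—n9 16, n1—n2 19, n5—n6 10, n5—n7 17] → take n2—n4 (1); add n4.
Step 3: frontier [n2—n9 16, n1—n2 19, n1—n4 12, n5—n6 10, n5—n7 17] → take n5—n6 (10); add n6.
Step 4: frontier [n2—n9 16, n1—n2 19, n1—n4 12, n5—n7 17, n6—n9 12, n3—n6 20] → take n1—n4 (12); add n1.
Step 5: frontier [n2—n9 16, n5—n7 17, n6—n9 12, n3—n6 20] → take n6—n9 (12); add n9.
Step 6: frontier [n5—n7 17, n3—n6 20] → take n5—n7 (17); add n7.
Step 7: frontier [n3—n6 20, n7—n8 6] → take n7—n8 (6); add n8.
Step 8: frontier [n3—n6 20] → take n3—n6 (20); add n3.
The 3rd edge added is n5—n6.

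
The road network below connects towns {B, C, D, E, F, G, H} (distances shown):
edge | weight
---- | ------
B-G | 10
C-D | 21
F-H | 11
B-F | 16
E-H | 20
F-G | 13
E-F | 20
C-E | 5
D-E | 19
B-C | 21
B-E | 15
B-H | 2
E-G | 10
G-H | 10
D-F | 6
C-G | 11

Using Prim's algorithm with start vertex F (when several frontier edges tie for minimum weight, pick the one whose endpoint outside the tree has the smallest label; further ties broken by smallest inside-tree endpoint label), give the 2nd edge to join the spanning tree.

F-H

Grow the tree from F using Prim:
Step 1: cheapest edge leaving the tree is D-F (6); add D.
Step 2: cheapest edge leaving the tree is F-H (11); add H.
Step 3: cheapest edge leaving the tree is B-H (2); add B.
Step 4: cheapest edge leaving the tree is B-G (10); add G.
Step 5: cheapest edge leaving the tree is E-G (10); add E.
Step 6: cheapest edge leaving the tree is C-E (5); add C.
The 2nd edge added is F-H.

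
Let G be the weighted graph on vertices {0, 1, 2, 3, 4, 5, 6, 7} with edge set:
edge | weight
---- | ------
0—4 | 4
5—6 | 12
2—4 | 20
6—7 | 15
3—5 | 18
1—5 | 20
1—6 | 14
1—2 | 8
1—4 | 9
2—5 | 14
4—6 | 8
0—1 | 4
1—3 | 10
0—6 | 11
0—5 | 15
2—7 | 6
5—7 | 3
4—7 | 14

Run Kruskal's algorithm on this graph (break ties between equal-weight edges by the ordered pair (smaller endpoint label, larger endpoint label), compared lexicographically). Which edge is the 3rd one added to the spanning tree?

Kruskal: consider edges lightest-first.
5—7 (3): add — endpoints in different components.
0—1 (4): add — endpoints in different components.
0—4 (4): add — endpoints in different components.
2—7 (6): add — endpoints in different components.
1—2 (8): add — endpoints in different components.
4—6 (8): add — endpoints in different components.
1—4 (9): skip — 1 and 4 already connected.
1—3 (10): add — endpoints in different components.
The 3rd edge added is 0—4.

0-4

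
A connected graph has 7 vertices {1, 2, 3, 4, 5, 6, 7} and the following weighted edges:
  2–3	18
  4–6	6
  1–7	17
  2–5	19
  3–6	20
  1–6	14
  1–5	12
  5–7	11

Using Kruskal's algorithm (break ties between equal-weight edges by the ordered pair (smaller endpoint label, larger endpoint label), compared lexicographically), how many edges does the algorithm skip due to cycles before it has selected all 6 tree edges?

Kruskal: consider edges lightest-first.
4–6 (6): add. Components now {1} {2} {3} {4,6} {5} {7}
5–7 (11): add. Components now {1} {2} {3} {4,6} {5,7}
1–5 (12): add. Components now {1,5,7} {2} {3} {4,6}
1–6 (14): add. Components now {1,4,5,6,7} {2} {3}
1–7 (17): skip — 1 and 7 already connected.
2–3 (18): add. Components now {1,4,5,6,7} {2,3}
2–5 (19): add. Components now {1,2,3,4,5,6,7}
Edges rejected before the tree was complete: 1.

1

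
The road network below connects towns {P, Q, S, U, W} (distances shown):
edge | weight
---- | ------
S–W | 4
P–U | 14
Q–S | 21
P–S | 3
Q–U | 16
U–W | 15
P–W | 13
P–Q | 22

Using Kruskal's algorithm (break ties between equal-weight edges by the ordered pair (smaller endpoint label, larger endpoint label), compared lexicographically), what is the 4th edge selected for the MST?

Sort edges by weight, then run Kruskal:
P–S (3): add — endpoints in different components.
S–W (4): add — endpoints in different components.
P–W (13): skip — W and P already connected.
P–U (14): add — endpoints in different components.
U–W (15): skip — W and U already connected.
Q–U (16): add — endpoints in different components.
The 4th edge added is Q–U.

Q-U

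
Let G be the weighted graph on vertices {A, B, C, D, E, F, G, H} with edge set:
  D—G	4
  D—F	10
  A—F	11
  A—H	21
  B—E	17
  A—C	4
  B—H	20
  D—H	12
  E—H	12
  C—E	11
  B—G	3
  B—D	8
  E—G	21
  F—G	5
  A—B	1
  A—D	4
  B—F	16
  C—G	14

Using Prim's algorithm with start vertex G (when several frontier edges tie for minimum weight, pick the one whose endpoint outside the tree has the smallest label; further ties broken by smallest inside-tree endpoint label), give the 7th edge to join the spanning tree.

Grow the tree from G using Prim:
Step 1: cheapest edge leaving the tree is B—G (3); add B.
Step 2: cheapest edge leaving the tree is A—B (1); add A.
Step 3: cheapest edge leaving the tree is A—C (4); add C.
Step 4: cheapest edge leaving the tree is A—D (4); add D.
Step 5: cheapest edge leaving the tree is F—G (5); add F.
Step 6: cheapest edge leaving the tree is C—E (11); add E.
Step 7: cheapest edge leaving the tree is D—H (12); add H.
The 7th edge added is D—H.

D-H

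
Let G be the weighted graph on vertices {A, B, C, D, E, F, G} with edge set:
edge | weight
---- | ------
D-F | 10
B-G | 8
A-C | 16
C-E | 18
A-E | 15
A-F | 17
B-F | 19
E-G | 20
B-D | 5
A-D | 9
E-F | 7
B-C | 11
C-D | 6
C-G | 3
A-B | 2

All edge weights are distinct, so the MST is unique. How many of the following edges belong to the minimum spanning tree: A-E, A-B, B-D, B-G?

Kruskal's algorithm — process edges by increasing weight (ties by edge label):
A-B (2): add. Components now {A,B} {C} {D} {E} {F} {G}
C-G (3): add. Components now {A,B} {C,G} {D} {E} {F}
B-D (5): add. Components now {A,B,D} {C,G} {E} {F}
C-D (6): add. Components now {A,B,C,D,G} {E} {F}
E-F (7): add. Components now {A,B,C,D,G} {E,F}
B-G (8): skip — B and G already connected.
A-D (9): skip — A and D already connected.
D-F (10): add. Components now {A,B,C,D,E,F,G}
MST edge set: {A-B, C-G, B-D, C-D, E-F, D-F}.
Of the listed edges, {A-B, B-D} are in the MST → 2.

2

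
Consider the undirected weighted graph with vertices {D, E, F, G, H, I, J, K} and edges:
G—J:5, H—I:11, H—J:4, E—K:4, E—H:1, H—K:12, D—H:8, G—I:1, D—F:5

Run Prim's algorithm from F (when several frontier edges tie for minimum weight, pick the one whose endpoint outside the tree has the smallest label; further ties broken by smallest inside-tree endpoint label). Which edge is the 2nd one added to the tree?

D-H

Prim's algorithm from F:
Step 1: frontier [D—F 5] → take D—F (5); add D.
Step 2: frontier [D—H 8] → take D—H (8); add H.
Step 3: frontier [E—H 1, H—J 4, H—I 11, H—K 12] → take E—H (1); add E.
Step 4: frontier [E—K 4, H—J 4, H—I 11, H—K 12] → take H—J (4); add J.
Step 5: frontier [E—K 4, H—I 11, H—K 12, G—J 5] → take E—K (4); add K.
Step 6: frontier [H—I 11, G—J 5] → take G—J (5); add G.
Step 7: frontier [G—I 1, H—I 11] → take G—I (1); add I.
The 2nd edge added is D—H.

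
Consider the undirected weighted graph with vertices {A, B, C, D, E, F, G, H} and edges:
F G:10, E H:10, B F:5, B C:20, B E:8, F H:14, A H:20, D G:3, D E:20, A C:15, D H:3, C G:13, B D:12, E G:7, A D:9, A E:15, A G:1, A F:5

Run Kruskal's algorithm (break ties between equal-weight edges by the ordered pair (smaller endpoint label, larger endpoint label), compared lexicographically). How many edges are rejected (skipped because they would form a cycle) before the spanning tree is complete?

5

Sort edges by weight, then run Kruskal:
A G (1): add — endpoints in different components.
D G (3): add — endpoints in different components.
D H (3): add — endpoints in different components.
A F (5): add — endpoints in different components.
B F (5): add — endpoints in different components.
E G (7): add — endpoints in different components.
B E (8): skip — B and E already connected.
A D (9): skip — A and D already connected.
E H (10): skip — E and H already connected.
F G (10): skip — F and G already connected.
B D (12): skip — B and D already connected.
C G (13): add — endpoints in different components.
Edges rejected before the tree was complete: 5.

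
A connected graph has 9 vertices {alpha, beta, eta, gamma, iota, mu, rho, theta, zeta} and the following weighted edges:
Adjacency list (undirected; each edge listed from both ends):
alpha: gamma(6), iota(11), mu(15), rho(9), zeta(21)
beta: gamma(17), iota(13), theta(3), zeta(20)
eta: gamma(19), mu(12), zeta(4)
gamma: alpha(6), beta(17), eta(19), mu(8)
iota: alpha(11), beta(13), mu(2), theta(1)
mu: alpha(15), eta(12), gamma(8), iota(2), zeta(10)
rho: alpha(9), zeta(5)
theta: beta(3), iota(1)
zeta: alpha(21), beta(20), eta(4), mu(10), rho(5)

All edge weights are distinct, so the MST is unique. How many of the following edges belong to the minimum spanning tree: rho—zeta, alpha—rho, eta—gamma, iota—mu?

Kruskal's algorithm — process edges by increasing weight (ties by edge label):
iota—theta (1): add — endpoints in different components.
iota—mu (2): add — endpoints in different components.
beta—theta (3): add — endpoints in different components.
eta—zeta (4): add — endpoints in different components.
rho—zeta (5): add — endpoints in different components.
alpha—gamma (6): add — endpoints in different components.
gamma—mu (8): add — endpoints in different components.
alpha—rho (9): add — endpoints in different components.
MST edge set: {iota—theta, iota—mu, beta—theta, eta—zeta, rho—zeta, alpha—gamma, gamma—mu, alpha—rho}.
Of the listed edges, {rho—zeta, alpha—rho, iota—mu} are in the MST → 3.

3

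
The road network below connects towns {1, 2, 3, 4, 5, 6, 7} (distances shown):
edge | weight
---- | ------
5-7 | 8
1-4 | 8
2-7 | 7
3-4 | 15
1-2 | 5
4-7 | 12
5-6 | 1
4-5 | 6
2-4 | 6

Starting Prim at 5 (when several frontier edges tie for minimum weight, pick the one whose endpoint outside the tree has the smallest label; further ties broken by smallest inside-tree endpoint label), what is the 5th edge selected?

2-7

Grow the tree from 5 using Prim:
Step 1: frontier [5-6 1, 4-5 6, 5-7 8] → take 5-6 (1); add 6.
Step 2: frontier [4-5 6, 5-7 8] → take 4-5 (6); add 4.
Step 3: frontier [2-4 6, 1-4 8, 4-7 12, 3-4 15, 5-7 8] → take 2-4 (6); add 2.
Step 4: frontier [1-2 5, 2-7 7, 1-4 8, 4-7 12, 3-4 15, 5-7 8] → take 1-2 (5); add 1.
Step 5: frontier [2-7 7, 4-7 12, 3-4 15, 5-7 8] → take 2-7 (7); add 7.
Step 6: frontier [3-4 15] → take 3-4 (15); add 3.
The 5th edge added is 2-7.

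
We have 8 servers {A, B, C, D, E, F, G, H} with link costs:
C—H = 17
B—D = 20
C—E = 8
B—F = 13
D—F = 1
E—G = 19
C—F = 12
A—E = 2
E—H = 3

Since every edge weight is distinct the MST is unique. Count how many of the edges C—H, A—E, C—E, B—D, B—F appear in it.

Sort edges by weight, then run Kruskal:
D—F (1): add — endpoints in different components.
A—E (2): add — endpoints in different components.
E—H (3): add — endpoints in different components.
C—E (8): add — endpoints in different components.
C—F (12): add — endpoints in different components.
B—F (13): add — endpoints in different components.
C—H (17): skip — C and H already connected.
E—G (19): add — endpoints in different components.
MST edge set: {D—F, A—E, E—H, C—E, C—F, B—F, E—G}.
Of the listed edges, {A—E, C—E, B—F} are in the MST → 3.

3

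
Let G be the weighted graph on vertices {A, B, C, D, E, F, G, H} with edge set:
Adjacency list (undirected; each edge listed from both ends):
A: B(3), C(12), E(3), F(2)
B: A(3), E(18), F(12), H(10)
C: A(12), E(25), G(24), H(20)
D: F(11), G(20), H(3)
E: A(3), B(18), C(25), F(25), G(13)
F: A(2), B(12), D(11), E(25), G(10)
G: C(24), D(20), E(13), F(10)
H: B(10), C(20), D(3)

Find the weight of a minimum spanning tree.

Kruskal's algorithm — process edges by increasing weight (ties by edge label):
A-F (2): add — endpoints in different components.
A-B (3): add — endpoints in different components.
A-E (3): add — endpoints in different components.
D-H (3): add — endpoints in different components.
B-H (10): add — endpoints in different components.
F-G (10): add — endpoints in different components.
D-F (11): skip — D and F already connected.
A-C (12): add — endpoints in different components.
MST edges: A-F, A-B, A-E, D-H, B-H, F-G, A-C; total weight 2+3+3+3+10+10+12 = 43.

43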